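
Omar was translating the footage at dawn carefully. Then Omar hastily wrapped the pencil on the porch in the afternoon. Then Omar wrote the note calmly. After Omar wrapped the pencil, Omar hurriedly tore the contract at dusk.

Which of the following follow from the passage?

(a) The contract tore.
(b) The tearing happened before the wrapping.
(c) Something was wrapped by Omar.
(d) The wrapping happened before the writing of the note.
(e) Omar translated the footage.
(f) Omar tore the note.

(a) Entailed — 'Omar tore the contract' is causative; it entails the inchoative 'the contract tore'.
(b) Not entailed — the narrative places the wrapping before the tearing, not after.
(c) Entailed — dropping 'in the afternoon', 'on the porch', 'hastily' and generalizing the patient leaves a sub-description the original still satisfies.
(d) Entailed — the narrative places the wrapping before the writing.
(e) Not entailed — 'was translating' is progressive on an accomplishment; it does not entail the completed 'translated'.
(f) Not entailed — Omar tore the contract, not the note; the note belongs to the writing event.

(a), (c), (d)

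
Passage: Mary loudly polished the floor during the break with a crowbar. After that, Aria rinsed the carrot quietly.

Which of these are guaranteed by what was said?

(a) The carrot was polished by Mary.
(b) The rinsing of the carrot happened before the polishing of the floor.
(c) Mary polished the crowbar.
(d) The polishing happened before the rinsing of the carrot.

(d)

(a) Not entailed — Mary polished the floor, not the carrot; the carrot belongs to the rinsing event.
(b) Not entailed — the narrative places the polishing before the rinsing, not after.
(c) Not entailed — the crowbar is the instrument, not what was polished.
(d) Entailed — the narrative places the polishing before the rinsing.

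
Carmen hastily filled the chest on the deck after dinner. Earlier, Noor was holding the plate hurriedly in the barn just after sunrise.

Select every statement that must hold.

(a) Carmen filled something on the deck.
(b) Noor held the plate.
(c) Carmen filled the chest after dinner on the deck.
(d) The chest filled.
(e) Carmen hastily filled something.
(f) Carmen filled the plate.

(a) Entailed — every conjunct here is already in the original filling event.
(b) Entailed — 'hold' is an activity; 'was holding' entails that some holding happened, so 'held' holds.
(c) Entailed — this follows by dropping conjuncts from the filling event's description.
(d) Entailed — 'Carmen filled the chest' is causative; it entails the inchoative 'the chest filled'.
(e) Entailed — dropping 'after dinner', 'on the deck' and generalizing the patient leaves a sub-description the original still satisfies.
(f) Not entailed — Carmen filled the chest, not the plate; the plate belongs to the holding event.

(a), (b), (c), (d), (e)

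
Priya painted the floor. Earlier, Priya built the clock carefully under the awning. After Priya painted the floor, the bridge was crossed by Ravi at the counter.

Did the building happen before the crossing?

The narrative orders the building before the crossing.

yes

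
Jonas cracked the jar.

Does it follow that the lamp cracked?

no

Nothing is said about any lamp; only the jar is affected.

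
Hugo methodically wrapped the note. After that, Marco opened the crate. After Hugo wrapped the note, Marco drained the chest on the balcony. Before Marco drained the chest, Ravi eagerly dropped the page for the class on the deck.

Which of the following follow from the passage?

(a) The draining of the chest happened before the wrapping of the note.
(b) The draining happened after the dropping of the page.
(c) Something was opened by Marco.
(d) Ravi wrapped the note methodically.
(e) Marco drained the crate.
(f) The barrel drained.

(a) Not entailed — the narrative places the wrapping before the draining, not after.
(b) Entailed — the narrative places the dropping before the draining.
(c) Entailed — generalizing the patient leaves a sub-description the original still satisfies.
(d) Not entailed — the passage has Hugo wrapping the note, not Ravi.
(e) Not entailed — Marco drained the chest, not the crate; the crate belongs to the opening event.
(f) Not entailed — the chest is what drained, not the barrel.

(b), (c)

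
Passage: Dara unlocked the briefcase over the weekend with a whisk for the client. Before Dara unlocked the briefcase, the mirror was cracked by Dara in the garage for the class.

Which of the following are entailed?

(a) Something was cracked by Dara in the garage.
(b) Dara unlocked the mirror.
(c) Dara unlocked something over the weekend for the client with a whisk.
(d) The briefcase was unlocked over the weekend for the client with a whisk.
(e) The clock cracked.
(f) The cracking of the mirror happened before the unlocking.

(a), (c), (d), (f)

(a) Entailed — this follows by dropping conjuncts from the cracking event's description.
(b) Not entailed — Dara unlocked the briefcase, not the mirror; the mirror belongs to the cracking event.
(c) Entailed — generalizing the patient leaves a sub-description the original still satisfies.
(d) Entailed — generalizing the agent leaves a sub-description the original still satisfies.
(e) Not entailed — the mirror is what cracked, not the clock.
(f) Entailed — the narrative places the cracking before the unlocking.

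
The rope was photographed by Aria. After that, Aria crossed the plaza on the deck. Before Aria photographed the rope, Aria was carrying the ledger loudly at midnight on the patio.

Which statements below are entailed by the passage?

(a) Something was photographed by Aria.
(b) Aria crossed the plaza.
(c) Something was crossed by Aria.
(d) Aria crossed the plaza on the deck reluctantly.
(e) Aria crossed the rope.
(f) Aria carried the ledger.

(a), (b), (c), (f)

(a) Entailed — every conjunct here is already in the original photographing event.
(b) Entailed — this follows by dropping conjuncts from the crossing event's description.
(c) Entailed — this follows by dropping conjuncts from the crossing event's description.
(d) Not entailed — 'reluctantly' adds information not in the original event.
(e) Not entailed — Aria crossed the plaza, not the rope; the rope belongs to the photographing event.
(f) Entailed — 'carry' is an activity; 'was carrying' entails that some carrying happened, so 'carried' holds.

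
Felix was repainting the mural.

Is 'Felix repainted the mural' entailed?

'was repainting' is progressive; for an accomplishment like 'repaint the mural', it doesn't entail completion.

no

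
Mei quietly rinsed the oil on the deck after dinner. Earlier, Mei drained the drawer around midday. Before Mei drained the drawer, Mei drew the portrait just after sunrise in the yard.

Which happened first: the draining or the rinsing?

the draining

The connectives place the draining before the rinsing.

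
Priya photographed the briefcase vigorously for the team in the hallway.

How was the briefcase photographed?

vigorously

'vigorously' marks the manner of the photographing event.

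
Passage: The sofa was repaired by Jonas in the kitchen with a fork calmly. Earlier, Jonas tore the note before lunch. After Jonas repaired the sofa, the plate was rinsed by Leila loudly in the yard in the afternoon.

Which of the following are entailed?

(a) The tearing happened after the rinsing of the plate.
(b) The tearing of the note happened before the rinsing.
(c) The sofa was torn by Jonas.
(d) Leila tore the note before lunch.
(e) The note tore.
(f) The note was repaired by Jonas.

(b), (e)

(a) Not entailed — the narrative places the tearing before the rinsing, not after.
(b) Entailed — the narrative places the tearing before the rinsing.
(c) Not entailed — Jonas tore the note, not the sofa; the sofa belongs to the repairing event.
(d) Not entailed — the passage has Jonas tearing the note, not Leila.
(e) Entailed — 'Jonas tore the note' is causative; it entails the inchoative 'the note tore'.
(f) Not entailed — Jonas repaired the sofa, not the note; the note belongs to the tearing event.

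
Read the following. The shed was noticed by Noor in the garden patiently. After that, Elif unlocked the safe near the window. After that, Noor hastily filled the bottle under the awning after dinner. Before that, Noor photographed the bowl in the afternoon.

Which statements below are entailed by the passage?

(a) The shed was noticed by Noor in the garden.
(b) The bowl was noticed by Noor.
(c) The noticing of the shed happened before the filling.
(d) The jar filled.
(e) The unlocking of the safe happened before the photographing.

(a) Entailed — the original entails any weakening of itself; this just drops 'patiently'.
(b) Not entailed — Noor noticed the shed, not the bowl; the bowl belongs to the photographing event.
(c) Entailed — the narrative places the noticing before the filling.
(d) Not entailed — the bottle is what filled, not the jar.
(e) Not entailed — the narrative doesn't order the unlocking relative to the photographing.

(a), (c)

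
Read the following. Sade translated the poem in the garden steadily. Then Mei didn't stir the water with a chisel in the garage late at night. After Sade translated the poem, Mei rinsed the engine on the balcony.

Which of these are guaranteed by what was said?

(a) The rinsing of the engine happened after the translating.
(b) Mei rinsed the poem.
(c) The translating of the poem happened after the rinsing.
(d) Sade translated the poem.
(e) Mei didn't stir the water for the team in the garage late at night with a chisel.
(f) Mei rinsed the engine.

(a) Entailed — the narrative places the translating before the rinsing.
(b) Not entailed — Mei rinsed the engine, not the poem; the poem belongs to the translating event.
(c) Not entailed — the narrative places the translating before the rinsing, not after.
(d) Entailed — every conjunct here is already in the original translating event.
(e) Entailed — under negation, adding a further restriction is entailed: if no such stirring event occurred, none occurred for the team either.
(f) Entailed — the original entails any weakening of itself; this just drops 'on the balcony'.

(a), (d), (e), (f)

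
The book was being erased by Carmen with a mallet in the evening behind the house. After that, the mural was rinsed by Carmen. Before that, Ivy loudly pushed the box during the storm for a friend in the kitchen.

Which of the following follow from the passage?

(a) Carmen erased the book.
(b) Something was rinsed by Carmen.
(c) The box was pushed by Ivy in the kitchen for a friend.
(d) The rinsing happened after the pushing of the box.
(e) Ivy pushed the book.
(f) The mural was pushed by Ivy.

(a) Not entailed — 'was erasing' is progressive on an accomplishment; it does not entail the completed 'erased'.
(b) Entailed — generalizing the patient leaves a sub-description the original still satisfies.
(c) Entailed — the original entails any weakening of itself; this just drops 'loudly', 'during the storm'.
(d) Entailed — the narrative places the pushing before the rinsing.
(e) Not entailed — Ivy pushed the box, not the book; the book belongs to the erasing event.
(f) Not entailed — Ivy pushed the box, not the mural; the mural belongs to the rinsing event.

(b), (c), (d)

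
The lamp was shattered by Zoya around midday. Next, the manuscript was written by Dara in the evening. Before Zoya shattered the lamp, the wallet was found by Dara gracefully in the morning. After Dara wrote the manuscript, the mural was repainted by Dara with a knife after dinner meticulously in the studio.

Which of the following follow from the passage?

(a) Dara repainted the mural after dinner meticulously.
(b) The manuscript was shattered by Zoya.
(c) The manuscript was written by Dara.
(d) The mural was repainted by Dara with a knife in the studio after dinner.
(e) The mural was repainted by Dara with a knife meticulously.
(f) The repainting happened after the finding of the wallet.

(a), (c), (d), (e), (f)

(a) Entailed — the original entails any weakening of itself; this just drops 'with a knife', 'in the studio'.
(b) Not entailed — Zoya shattered the lamp, not the manuscript; the manuscript belongs to the writing event.
(c) Entailed — dropping 'in the evening' leaves a sub-description the original still satisfies.
(d) Entailed — dropping 'meticulously' leaves a sub-description the original still satisfies.
(e) Entailed — this follows by dropping conjuncts from the repainting event's description.
(f) Entailed — the narrative places the finding before the repainting.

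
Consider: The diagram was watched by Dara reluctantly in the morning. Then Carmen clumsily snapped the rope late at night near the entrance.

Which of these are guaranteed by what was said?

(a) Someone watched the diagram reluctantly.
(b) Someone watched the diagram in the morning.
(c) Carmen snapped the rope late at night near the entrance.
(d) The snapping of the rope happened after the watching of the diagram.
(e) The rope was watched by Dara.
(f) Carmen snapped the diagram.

(a) Entailed — every conjunct here is already in the original watching event.
(b) Entailed — this follows by dropping conjuncts from the watching event's description.
(c) Entailed — the original entails any weakening of itself; this just drops 'clumsily'.
(d) Entailed — the narrative places the watching before the snapping.
(e) Not entailed — Dara watched the diagram, not the rope; the rope belongs to the snapping event.
(f) Not entailed — Carmen snapped the rope, not the diagram; the diagram belongs to the watching event.

(a), (b), (c), (d)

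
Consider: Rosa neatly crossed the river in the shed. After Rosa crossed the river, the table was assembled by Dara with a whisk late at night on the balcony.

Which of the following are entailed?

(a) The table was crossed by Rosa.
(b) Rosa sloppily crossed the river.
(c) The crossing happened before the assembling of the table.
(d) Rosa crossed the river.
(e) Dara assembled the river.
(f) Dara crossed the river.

(c), (d)

(a) Not entailed — Rosa crossed the river, not the table; the table belongs to the assembling event.
(b) Not entailed — 'sloppily' adds a manner not in (and inconsistent with) the original.
(c) Entailed — the narrative places the crossing before the assembling.
(d) Entailed — this follows by dropping conjuncts from the crossing event's description.
(e) Not entailed — Dara assembled the table, not the river; the river belongs to the crossing event.
(f) Not entailed — the passage has Rosa crossing the river, not Dara.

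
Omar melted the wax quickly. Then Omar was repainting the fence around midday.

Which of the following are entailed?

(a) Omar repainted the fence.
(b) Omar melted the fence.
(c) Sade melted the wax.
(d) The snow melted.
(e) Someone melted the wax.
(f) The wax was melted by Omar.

(a) Not entailed — 'was repainting' is progressive on an accomplishment; it does not entail the completed 'repainted'.
(b) Not entailed — Omar melted the wax, not the fence; the fence belongs to the repainting event.
(c) Not entailed — the passage has Omar melting the wax, not Sade.
(d) Not entailed — the wax is what melted, not the snow.
(e) Entailed — the original entails any weakening of itself; this just drops 'quickly' and generalizes the agent.
(f) Entailed — the original entails any weakening of itself; this just drops 'quickly'.

(e), (f)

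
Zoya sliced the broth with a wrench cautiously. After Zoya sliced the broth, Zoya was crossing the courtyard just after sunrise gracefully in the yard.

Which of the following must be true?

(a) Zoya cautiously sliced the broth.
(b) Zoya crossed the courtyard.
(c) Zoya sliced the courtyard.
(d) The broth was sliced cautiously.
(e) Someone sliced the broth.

(a), (d), (e)

(a) Entailed — every conjunct here is already in the original slicing event.
(b) Not entailed — 'was crossing' is progressive on an accomplishment; it does not entail the completed 'crossed'.
(c) Not entailed — Zoya sliced the broth, not the courtyard; the courtyard belongs to the crossing event.
(d) Entailed — every conjunct here is already in the original slicing event.
(e) Entailed — dropping 'with a wrench', 'cautiously' and generalizing the agent leaves a sub-description the original still satisfies.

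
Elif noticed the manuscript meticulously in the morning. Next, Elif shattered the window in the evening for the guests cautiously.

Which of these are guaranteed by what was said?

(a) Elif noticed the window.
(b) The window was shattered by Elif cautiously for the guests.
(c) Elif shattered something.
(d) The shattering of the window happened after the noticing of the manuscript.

(b), (c), (d)

(a) Not entailed — Elif noticed the manuscript, not the window; the window belongs to the shattering event.
(b) Entailed — dropping 'in the evening' leaves a sub-description the original still satisfies.
(c) Entailed — every conjunct here is already in the original shattering event.
(d) Entailed — the narrative places the noticing before the shattering.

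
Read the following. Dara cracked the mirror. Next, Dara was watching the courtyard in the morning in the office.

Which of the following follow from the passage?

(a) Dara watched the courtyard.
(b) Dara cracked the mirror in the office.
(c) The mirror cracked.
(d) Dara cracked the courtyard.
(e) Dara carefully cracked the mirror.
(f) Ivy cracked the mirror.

(a) Entailed — 'watch' is an activity; 'was watching' entails that some watching happened, so 'watched' holds.
(b) Not entailed — 'in the office' adds information not in the original event.
(c) Entailed — 'Dara cracked the mirror' is causative; it entails the inchoative 'the mirror cracked'.
(d) Not entailed — Dara cracked the mirror, not the courtyard; the courtyard belongs to the watching event.
(e) Not entailed — 'carefully' adds information not in the original event.
(f) Not entailed — the passage has Dara cracking the mirror, not Ivy.

(a), (c)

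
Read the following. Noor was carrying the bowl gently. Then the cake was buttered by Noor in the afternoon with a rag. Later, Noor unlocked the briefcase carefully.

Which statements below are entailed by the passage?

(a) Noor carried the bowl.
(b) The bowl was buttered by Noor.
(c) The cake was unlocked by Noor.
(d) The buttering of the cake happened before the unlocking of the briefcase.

(a) Entailed — 'carry' is an activity; 'was carrying' entails that some carrying happened, so 'carried' holds.
(b) Not entailed — Noor buttered the cake, not the bowl; the bowl belongs to the carrying event.
(c) Not entailed — Noor unlocked the briefcase, not the cake; the cake belongs to the buttering event.
(d) Entailed — the narrative places the buttering before the unlocking.

(a), (d)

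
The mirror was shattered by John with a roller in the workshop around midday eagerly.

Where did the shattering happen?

'in the workshop' marks the location of the shattering event.

in the workshop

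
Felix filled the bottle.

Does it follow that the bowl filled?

no

Nothing is said about any bowl; only the bottle is affected.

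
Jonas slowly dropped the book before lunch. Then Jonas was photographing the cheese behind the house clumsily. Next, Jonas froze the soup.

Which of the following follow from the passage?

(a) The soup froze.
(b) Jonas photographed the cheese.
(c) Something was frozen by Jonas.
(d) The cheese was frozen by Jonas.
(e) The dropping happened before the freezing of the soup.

(a), (c), (e)

(a) Entailed — 'Jonas froze the soup' is causative; it entails the inchoative 'the soup froze'.
(b) Not entailed — 'was photographing' is progressive on an accomplishment; it does not entail the completed 'photographed'.
(c) Entailed — every conjunct here is already in the original freezing event.
(d) Not entailed — Jonas froze the soup, not the cheese; the cheese belongs to the photographing event.
(e) Entailed — the narrative places the dropping before the freezing.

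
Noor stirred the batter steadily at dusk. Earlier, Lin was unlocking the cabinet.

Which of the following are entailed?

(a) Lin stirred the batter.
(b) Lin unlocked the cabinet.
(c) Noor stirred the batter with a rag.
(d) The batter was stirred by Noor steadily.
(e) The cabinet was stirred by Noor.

(a) Not entailed — the passage has Noor stirring the batter, not Lin.
(b) Not entailed — 'was unlocking' is progressive on an accomplishment; it does not entail the completed 'unlocked'.
(c) Not entailed — 'with a rag' adds information not in the original event.
(d) Entailed — this follows by dropping conjuncts from the stirring event's description.
(e) Not entailed — Noor stirred the batter, not the cabinet; the cabinet belongs to the unlocking event.

(d)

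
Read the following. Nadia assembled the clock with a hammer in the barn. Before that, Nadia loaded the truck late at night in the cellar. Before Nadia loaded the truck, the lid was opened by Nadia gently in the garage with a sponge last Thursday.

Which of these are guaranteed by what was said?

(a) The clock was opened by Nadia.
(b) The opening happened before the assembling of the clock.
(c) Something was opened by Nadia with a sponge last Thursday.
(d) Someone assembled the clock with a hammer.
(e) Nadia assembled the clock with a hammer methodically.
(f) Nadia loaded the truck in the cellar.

(a) Not entailed — Nadia opened the lid, not the clock; the clock belongs to the assembling event.
(b) Entailed — the narrative places the opening before the assembling.
(c) Entailed — every conjunct here is already in the original opening event.
(d) Entailed — every conjunct here is already in the original assembling event.
(e) Not entailed — 'methodically' adds information not in the original event.
(f) Entailed — this follows by dropping conjuncts from the loading event's description.

(b), (c), (d), (f)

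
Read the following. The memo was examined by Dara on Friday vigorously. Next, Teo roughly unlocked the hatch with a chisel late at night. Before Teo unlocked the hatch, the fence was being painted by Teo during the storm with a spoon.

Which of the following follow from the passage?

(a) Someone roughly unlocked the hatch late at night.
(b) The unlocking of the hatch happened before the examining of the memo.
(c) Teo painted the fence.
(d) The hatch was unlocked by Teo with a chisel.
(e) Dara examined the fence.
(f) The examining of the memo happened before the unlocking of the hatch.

(a) Entailed — the original entails any weakening of itself; this just drops 'with a chisel' and generalizes the agent.
(b) Not entailed — the narrative places the examining before the unlocking, not after.
(c) Not entailed — 'was painting' is progressive on an accomplishment; it does not entail the completed 'painted'.
(d) Entailed — every conjunct here is already in the original unlocking event.
(e) Not entailed — Dara examined the memo, not the fence; the fence belongs to the painting event.
(f) Entailed — the narrative places the examining before the unlocking.

(a), (d), (f)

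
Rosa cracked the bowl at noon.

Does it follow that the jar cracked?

no

Nothing is said about any jar; only the bowl is affected.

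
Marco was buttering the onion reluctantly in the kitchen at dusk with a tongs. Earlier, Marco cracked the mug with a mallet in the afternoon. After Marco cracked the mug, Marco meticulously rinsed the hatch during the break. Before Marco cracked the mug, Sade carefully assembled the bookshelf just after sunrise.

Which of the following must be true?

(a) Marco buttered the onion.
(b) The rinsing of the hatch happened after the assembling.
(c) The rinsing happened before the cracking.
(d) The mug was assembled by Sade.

(a) Not entailed — 'was buttering' is progressive on an accomplishment; it does not entail the completed 'buttered'.
(b) Entailed — the narrative places the assembling before the rinsing.
(c) Not entailed — the narrative places the cracking before the rinsing, not after.
(d) Not entailed — Sade assembled the bookshelf, not the mug; the mug belongs to the cracking event.

(b)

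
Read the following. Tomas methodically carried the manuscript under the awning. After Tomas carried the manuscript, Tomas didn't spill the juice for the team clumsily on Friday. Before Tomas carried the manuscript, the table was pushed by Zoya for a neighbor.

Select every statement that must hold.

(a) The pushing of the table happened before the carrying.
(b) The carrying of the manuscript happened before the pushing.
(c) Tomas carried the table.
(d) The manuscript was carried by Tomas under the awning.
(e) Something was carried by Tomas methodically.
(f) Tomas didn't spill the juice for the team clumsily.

(a) Entailed — the narrative places the pushing before the carrying.
(b) Not entailed — the narrative places the pushing before the carrying, not after.
(c) Not entailed — Tomas carried the manuscript, not the table; the table belongs to the pushing event.
(d) Entailed — this follows by dropping conjuncts from the carrying event's description.
(e) Entailed — this follows by dropping conjuncts from the carrying event's description.
(f) Not entailed — dropping 'on Friday' under negation is not valid — the original leaves open that Tomas spilled the juice some other way.

(a), (d), (e)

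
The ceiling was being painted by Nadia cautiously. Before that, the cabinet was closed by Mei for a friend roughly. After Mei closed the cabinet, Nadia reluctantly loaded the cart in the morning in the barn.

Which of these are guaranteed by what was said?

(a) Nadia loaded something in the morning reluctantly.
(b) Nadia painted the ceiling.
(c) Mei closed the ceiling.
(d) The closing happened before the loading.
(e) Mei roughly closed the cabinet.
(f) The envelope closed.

(a), (d), (e)

(a) Entailed — this follows by dropping conjuncts from the loading event's description.
(b) Not entailed — 'was painting' is progressive on an accomplishment; it does not entail the completed 'painted'.
(c) Not entailed — Mei closed the cabinet, not the ceiling; the ceiling belongs to the painting event.
(d) Entailed — the narrative places the closing before the loading.
(e) Entailed — dropping 'for a friend' leaves a sub-description the original still satisfies.
(f) Not entailed — the cabinet is what closed, not the envelope.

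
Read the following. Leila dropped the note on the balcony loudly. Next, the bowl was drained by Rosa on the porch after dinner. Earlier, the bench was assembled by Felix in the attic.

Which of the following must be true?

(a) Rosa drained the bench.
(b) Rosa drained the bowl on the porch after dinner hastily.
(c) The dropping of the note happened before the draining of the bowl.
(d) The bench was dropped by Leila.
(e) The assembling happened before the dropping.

(c)

(a) Not entailed — Rosa drained the bowl, not the bench; the bench belongs to the assembling event.
(b) Not entailed — 'hastily' adds information not in the original event.
(c) Entailed — the narrative places the dropping before the draining.
(d) Not entailed — Leila dropped the note, not the bench; the bench belongs to the assembling event.
(e) Not entailed — the narrative doesn't order the assembling relative to the dropping.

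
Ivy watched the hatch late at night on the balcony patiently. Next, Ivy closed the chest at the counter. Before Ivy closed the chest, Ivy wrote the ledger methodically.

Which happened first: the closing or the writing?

the writing

The connectives place the writing before the closing.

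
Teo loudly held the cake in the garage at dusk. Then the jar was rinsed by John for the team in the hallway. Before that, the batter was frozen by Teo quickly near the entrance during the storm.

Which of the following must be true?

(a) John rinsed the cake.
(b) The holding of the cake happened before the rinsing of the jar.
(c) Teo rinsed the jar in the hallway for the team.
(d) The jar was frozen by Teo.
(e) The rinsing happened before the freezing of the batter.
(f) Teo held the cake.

(b), (f)

(a) Not entailed — John rinsed the jar, not the cake; the cake belongs to the holding event.
(b) Entailed — the narrative places the holding before the rinsing.
(c) Not entailed — the passage has John rinsing the jar, not Teo.
(d) Not entailed — Teo froze the batter, not the jar; the jar belongs to the rinsing event.
(e) Not entailed — the narrative places the freezing before the rinsing, not after.
(f) Entailed — this follows by dropping conjuncts from the holding event's description.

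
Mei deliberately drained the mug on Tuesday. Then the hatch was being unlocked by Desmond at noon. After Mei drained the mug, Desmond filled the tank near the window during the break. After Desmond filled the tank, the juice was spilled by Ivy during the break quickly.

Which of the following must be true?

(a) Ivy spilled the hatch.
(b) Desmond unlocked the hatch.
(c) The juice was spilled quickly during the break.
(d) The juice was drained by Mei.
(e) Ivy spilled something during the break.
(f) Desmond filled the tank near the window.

(c), (e), (f)

(a) Not entailed — Ivy spilled the juice, not the hatch; the hatch belongs to the unlocking event.
(b) Not entailed — 'was unlocking' is progressive on an accomplishment; it does not entail the completed 'unlocked'.
(c) Entailed — every conjunct here is already in the original spilling event.
(d) Not entailed — Mei drained the mug, not the juice; the juice belongs to the spilling event.
(e) Entailed — this follows by dropping conjuncts from the spilling event's description.
(f) Entailed — dropping 'during the break' leaves a sub-description the original still satisfies.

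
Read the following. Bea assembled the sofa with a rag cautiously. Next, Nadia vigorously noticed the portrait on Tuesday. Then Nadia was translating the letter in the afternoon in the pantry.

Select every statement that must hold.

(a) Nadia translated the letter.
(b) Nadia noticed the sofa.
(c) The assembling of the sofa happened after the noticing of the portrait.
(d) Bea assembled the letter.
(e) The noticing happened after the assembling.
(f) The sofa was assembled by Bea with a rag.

(a) Not entailed — 'was translating' is progressive on an accomplishment; it does not entail the completed 'translated'.
(b) Not entailed — Nadia noticed the portrait, not the sofa; the sofa belongs to the assembling event.
(c) Not entailed — the narrative places the assembling before the noticing, not after.
(d) Not entailed — Bea assembled the sofa, not the letter; the letter belongs to the translating event.
(e) Entailed — the narrative places the assembling before the noticing.
(f) Entailed — this follows by dropping conjuncts from the assembling event's description.

(e), (f)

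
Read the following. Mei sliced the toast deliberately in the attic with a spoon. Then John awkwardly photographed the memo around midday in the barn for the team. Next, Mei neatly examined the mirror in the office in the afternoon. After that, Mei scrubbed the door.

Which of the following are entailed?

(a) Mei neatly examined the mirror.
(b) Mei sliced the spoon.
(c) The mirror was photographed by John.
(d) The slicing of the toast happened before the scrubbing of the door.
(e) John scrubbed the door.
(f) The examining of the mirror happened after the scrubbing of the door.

(a), (d)

(a) Entailed — the original entails any weakening of itself; this just drops 'in the afternoon', 'in the office'.
(b) Not entailed — the spoon is the instrument, not what was sliced.
(c) Not entailed — John photographed the memo, not the mirror; the mirror belongs to the examining event.
(d) Entailed — the narrative places the slicing before the scrubbing.
(e) Not entailed — the passage has Mei scrubbing the door, not John.
(f) Not entailed — the narrative places the examining before the scrubbing, not after.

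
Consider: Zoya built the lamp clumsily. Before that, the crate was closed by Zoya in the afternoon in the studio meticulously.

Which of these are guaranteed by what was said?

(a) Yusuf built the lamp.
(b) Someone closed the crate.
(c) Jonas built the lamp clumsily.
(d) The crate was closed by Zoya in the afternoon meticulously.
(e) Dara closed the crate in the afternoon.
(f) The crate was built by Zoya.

(b), (d)

(a) Not entailed — the passage has Zoya building the lamp, not Yusuf.
(b) Entailed — the original entails any weakening of itself; this just drops 'in the afternoon', 'in the studio', 'meticulously' and generalizes the agent.
(c) Not entailed — the passage has Zoya building the lamp, not Jonas.
(d) Entailed — the original entails any weakening of itself; this just drops 'in the studio'.
(e) Not entailed — the passage has Zoya closing the crate, not Dara.
(f) Not entailed — Zoya built the lamp, not the crate; the crate belongs to the closing event.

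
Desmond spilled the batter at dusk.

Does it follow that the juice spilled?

Nothing is said about any juice; only the batter is affected.

no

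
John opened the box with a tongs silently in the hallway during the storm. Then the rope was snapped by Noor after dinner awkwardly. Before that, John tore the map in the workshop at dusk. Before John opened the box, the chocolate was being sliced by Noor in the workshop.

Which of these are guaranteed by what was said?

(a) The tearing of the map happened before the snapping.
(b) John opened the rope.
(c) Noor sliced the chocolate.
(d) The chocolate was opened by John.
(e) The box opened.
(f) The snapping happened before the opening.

(a) Entailed — the narrative places the tearing before the snapping.
(b) Not entailed — John opened the box, not the rope; the rope belongs to the snapping event.
(c) Not entailed — 'was slicing' is progressive on an accomplishment; it does not entail the completed 'sliced'.
(d) Not entailed — John opened the box, not the chocolate; the chocolate belongs to the slicing event.
(e) Entailed — 'John opened the box' is causative; it entails the inchoative 'the box opened'.
(f) Not entailed — the narrative places the opening before the snapping, not after.

(a), (e)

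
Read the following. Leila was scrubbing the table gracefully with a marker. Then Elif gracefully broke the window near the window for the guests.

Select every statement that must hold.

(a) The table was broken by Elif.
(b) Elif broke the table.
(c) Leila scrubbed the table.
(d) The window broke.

(c), (d)

(a) Not entailed — Elif broke the window, not the table; the table belongs to the scrubbing event.
(b) Not entailed — Elif broke the window, not the table; the table belongs to the scrubbing event.
(c) Entailed — 'scrub' is an activity; 'was scrubbing' entails that some scrubbing happened, so 'scrubbed' holds.
(d) Entailed — 'Elif broke the window' is causative; it entails the inchoative 'the window broke'.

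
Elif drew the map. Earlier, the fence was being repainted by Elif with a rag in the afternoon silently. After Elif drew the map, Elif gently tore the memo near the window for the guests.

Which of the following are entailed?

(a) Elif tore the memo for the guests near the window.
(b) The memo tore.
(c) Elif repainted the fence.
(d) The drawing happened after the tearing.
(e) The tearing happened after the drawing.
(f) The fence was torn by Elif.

(a), (b), (e)

(a) Entailed — the original entails any weakening of itself; this just drops 'gently'.
(b) Entailed — 'Elif tore the memo' is causative; it entails the inchoative 'the memo tore'.
(c) Not entailed — 'was repainting' is progressive on an accomplishment; it does not entail the completed 'repainted'.
(d) Not entailed — the narrative places the drawing before the tearing, not after.
(e) Entailed — the narrative places the drawing before the tearing.
(f) Not entailed — Elif tore the memo, not the fence; the fence belongs to the repainting event.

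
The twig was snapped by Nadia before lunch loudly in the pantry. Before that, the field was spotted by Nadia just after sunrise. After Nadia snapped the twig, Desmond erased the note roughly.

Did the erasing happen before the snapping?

no

The narrative orders the snapping before the erasing.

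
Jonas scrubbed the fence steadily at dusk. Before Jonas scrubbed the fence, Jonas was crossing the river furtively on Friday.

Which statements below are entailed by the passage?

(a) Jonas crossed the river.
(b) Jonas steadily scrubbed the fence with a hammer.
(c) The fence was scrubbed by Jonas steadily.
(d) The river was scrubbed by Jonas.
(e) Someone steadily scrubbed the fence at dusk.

(c), (e)

(a) Not entailed — 'was crossing' is progressive on an accomplishment; it does not entail the completed 'crossed'.
(b) Not entailed — 'with a hammer' adds information not in the original event.
(c) Entailed — this follows by dropping conjuncts from the scrubbing event's description.
(d) Not entailed — Jonas scrubbed the fence, not the river; the river belongs to the crossing event.
(e) Entailed — every conjunct here is already in the original scrubbing event.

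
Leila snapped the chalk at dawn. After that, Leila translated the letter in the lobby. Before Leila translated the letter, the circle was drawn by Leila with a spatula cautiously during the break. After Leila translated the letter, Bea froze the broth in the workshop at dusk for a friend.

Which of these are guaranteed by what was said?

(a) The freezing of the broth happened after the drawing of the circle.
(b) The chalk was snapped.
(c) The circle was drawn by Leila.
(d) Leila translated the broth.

(a), (b), (c)

(a) Entailed — the narrative places the drawing before the freezing.
(b) Entailed — the original entails any weakening of itself; this just drops 'at dawn' and generalizes the agent.
(c) Entailed — dropping 'during the break', 'with a spatula', 'cautiously' leaves a sub-description the original still satisfies.
(d) Not entailed — Leila translated the letter, not the broth; the broth belongs to the freezing event.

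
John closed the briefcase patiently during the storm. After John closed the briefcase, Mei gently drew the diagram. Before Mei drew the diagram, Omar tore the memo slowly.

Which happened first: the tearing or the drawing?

The connectives place the tearing before the drawing.

the tearing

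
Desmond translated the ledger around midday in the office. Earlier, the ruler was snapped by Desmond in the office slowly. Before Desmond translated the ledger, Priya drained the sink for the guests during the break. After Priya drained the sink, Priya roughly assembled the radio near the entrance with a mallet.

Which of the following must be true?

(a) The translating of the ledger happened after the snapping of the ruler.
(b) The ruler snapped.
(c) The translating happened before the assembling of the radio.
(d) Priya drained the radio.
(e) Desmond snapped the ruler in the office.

(a) Entailed — the narrative places the snapping before the translating.
(b) Entailed — 'Desmond snapped the ruler' is causative; it entails the inchoative 'the ruler snapped'.
(c) Not entailed — the narrative doesn't order the translating relative to the assembling.
(d) Not entailed — Priya drained the sink, not the radio; the radio belongs to the assembling event.
(e) Entailed — the original entails any weakening of itself; this just drops 'slowly'.

(a), (b), (e)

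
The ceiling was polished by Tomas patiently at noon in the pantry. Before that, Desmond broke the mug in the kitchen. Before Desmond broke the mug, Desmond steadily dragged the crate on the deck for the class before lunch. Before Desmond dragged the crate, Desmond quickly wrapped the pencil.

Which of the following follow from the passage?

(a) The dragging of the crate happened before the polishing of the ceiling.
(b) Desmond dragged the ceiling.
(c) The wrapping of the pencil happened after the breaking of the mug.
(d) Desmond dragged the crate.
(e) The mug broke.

(a), (d), (e)

(a) Entailed — the narrative places the dragging before the polishing.
(b) Not entailed — Desmond dragged the crate, not the ceiling; the ceiling belongs to the polishing event.
(c) Not entailed — the narrative places the wrapping before the breaking, not after.
(d) Entailed — every conjunct here is already in the original dragging event.
(e) Entailed — 'Desmond broke the mug' is causative; it entails the inchoative 'the mug broke'.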